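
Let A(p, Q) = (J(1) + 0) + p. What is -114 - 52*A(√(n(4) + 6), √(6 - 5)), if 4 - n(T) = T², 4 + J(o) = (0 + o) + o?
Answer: -10 - 52*I*√6 ≈ -10.0 - 127.37*I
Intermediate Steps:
J(o) = -4 + 2*o (J(o) = -4 + ((0 + o) + o) = -4 + (o + o) = -4 + 2*o)
n(T) = 4 - T²
A(p, Q) = -2 + p (A(p, Q) = ((-4 + 2*1) + 0) + p = ((-4 + 2) + 0) + p = (-2 + 0) + p = -2 + p)
-114 - 52*A(√(n(4) + 6), √(6 - 5)) = -114 - 52*(-2 + √((4 - 1*4²) + 6)) = -114 - 52*(-2 + √((4 - 1*16) + 6)) = -114 - 52*(-2 + √((4 - 16) + 6)) = -114 - 52*(-2 + √(-12 + 6)) = -114 - 52*(-2 + √(-6)) = -114 - 52*(-2 + I*√6) = -114 + (104 - 52*I*√6) = -10 - 52*I*√6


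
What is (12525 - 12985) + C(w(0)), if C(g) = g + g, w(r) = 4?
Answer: -452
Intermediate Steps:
C(g) = 2*g
(12525 - 12985) + C(w(0)) = (12525 - 12985) + 2*4 = -460 + 8 = -452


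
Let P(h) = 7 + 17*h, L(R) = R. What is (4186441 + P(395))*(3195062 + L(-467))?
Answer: 13395457553985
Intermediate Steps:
(4186441 + P(395))*(3195062 + L(-467)) = (4186441 + (7 + 17*395))*(3195062 - 467) = (4186441 + (7 + 6715))*3194595 = (4186441 + 6722)*3194595 = 4193163*3194595 = 13395457553985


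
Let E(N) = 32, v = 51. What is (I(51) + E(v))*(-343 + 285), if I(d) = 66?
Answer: -5684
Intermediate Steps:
(I(51) + E(v))*(-343 + 285) = (66 + 32)*(-343 + 285) = 98*(-58) = -5684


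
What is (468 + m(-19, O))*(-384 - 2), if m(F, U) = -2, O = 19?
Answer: -179876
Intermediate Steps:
(468 + m(-19, O))*(-384 - 2) = (468 - 2)*(-384 - 2) = 466*(-386) = -179876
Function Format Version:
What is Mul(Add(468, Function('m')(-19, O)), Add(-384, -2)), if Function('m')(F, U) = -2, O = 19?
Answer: -179876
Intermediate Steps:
Mul(Add(468, Function('m')(-19, O)), Add(-384, -2)) = Mul(Add(468, -2), Add(-384, -2)) = Mul(466, -386) = -179876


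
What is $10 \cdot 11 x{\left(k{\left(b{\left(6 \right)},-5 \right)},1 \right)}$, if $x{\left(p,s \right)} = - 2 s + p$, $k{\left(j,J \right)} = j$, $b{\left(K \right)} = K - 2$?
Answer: $220$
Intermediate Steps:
$b{\left(K \right)} = -2 + K$
$x{\left(p,s \right)} = p - 2 s$
$10 \cdot 11 x{\left(k{\left(b{\left(6 \right)},-5 \right)},1 \right)} = 10 \cdot 11 \left(\left(-2 + 6\right) - 2\right) = 110 \left(4 - 2\right) = 110 \cdot 2 = 220$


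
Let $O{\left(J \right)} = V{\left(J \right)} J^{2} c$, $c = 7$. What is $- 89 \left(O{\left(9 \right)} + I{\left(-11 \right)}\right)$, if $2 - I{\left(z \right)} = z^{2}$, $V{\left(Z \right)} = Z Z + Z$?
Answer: $-4531079$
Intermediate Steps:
$V{\left(Z \right)} = Z + Z^{2}$ ($V{\left(Z \right)} = Z^{2} + Z = Z + Z^{2}$)
$I{\left(z \right)} = 2 - z^{2}$
$O{\left(J \right)} = 7 J^{3} \left(1 + J\right)$ ($O{\left(J \right)} = J \left(1 + J\right) J^{2} \cdot 7 = J^{3} \left(1 + J\right) 7 = 7 J^{3} \left(1 + J\right)$)
$- 89 \left(O{\left(9 \right)} + I{\left(-11 \right)}\right) = - 89 \left(7 \cdot 9^{3} \left(1 + 9\right) + \left(2 - \left(-11\right)^{2}\right)\right) = - 89 \left(7 \cdot 729 \cdot 10 + \left(2 - 121\right)\right) = - 89 \left(51030 + \left(2 - 121\right)\right) = - 89 \left(51030 - 119\right) = \left(-89\right) 50911 = -4531079$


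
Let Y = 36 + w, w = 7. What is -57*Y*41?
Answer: -100491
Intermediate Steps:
Y = 43 (Y = 36 + 7 = 43)
-57*Y*41 = -57*43*41 = -2451*41 = -100491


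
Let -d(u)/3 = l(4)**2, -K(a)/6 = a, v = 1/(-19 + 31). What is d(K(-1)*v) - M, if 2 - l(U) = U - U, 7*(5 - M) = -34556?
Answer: -34675/7 ≈ -4953.6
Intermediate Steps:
v = 1/12 ≈ 0.083333
M = 34591/7 (M = 5 - 1/7*(-34556) = 5 + 34556/7 = 34591/7 ≈ 4941.6)
K(a) = -6*a
l(U) = 2 (l(U) = 2 - (U - U) = 2 - 1*0 = 2 + 0 = 2)
d(u) = -12 (d(u) = -3*2**2 = -3*4 = -12)
d(K(-1)*v) - M = -12 - 1*34591/7 = -12 - 34591/7 = -34675/7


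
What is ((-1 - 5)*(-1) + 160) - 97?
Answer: 69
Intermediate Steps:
((-1 - 5)*(-1) + 160) - 97 = (-6*(-1) + 160) - 97 = (6 + 160) - 97 = 166 - 97 = 69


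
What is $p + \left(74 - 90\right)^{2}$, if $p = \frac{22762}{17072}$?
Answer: $\frac{2196597}{8536} \approx 257.33$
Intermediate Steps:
$p = \frac{11381}{8536}$ ($p = 22762 \cdot \frac{1}{17072} = \frac{11381}{8536} \approx 1.3333$)
$p + \left(74 - 90\right)^{2} = \frac{11381}{8536} + \left(74 - 90\right)^{2} = \frac{11381}{8536} + \left(-16\right)^{2} = \frac{11381}{8536} + 256 = \frac{2196597}{8536}$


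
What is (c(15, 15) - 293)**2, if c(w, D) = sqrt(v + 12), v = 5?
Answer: (293 - sqrt(17))**2 ≈ 83450.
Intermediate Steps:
c(w, D) = sqrt(17) (c(w, D) = sqrt(5 + 12) = sqrt(17))
(c(15, 15) - 293)**2 = (sqrt(17) - 293)**2 = (-293 + sqrt(17))**2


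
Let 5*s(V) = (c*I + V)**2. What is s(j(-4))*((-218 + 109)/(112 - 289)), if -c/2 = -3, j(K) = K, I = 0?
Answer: 1744/885 ≈ 1.9706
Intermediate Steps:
c = 6 (c = -2*(-3) = 6)
s(V) = V**2/5 (s(V) = (6*0 + V)**2/5 = (0 + V)**2/5 = V**2/5)
s(j(-4))*((-218 + 109)/(112 - 289)) = ((1/5)*(-4)**2)*((-218 + 109)/(112 - 289)) = ((1/5)*16)*(-109/(-177)) = 16*(-109*(-1/177))/5 = (16/5)*(109/177) = 1744/885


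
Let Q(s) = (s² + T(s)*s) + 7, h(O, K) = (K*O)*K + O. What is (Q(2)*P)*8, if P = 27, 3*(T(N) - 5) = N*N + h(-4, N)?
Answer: 2232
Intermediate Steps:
h(O, K) = O + O*K² (h(O, K) = O*K² + O = O + O*K²)
T(N) = 11/3 - N² (T(N) = 5 + (N*N - 4*(1 + N²))/3 = 5 + (N² + (-4 - 4*N²))/3 = 5 + (-4 - 3*N²)/3 = 5 + (-4/3 - N²) = 11/3 - N²)
Q(s) = 7 + s² + s*(11/3 - s²) (Q(s) = (s² + (11/3 - s²)*s) + 7 = (s² + s*(11/3 - s²)) + 7 = 7 + s² + s*(11/3 - s²))
(Q(2)*P)*8 = ((7 + 2² - 1*2³ + (11/3)*2)*27)*8 = ((7 + 4 - 1*8 + 22/3)*27)*8 = ((7 + 4 - 8 + 22/3)*27)*8 = ((31/3)*27)*8 = 279*8 = 2232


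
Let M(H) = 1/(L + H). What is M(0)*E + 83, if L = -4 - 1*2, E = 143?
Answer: 355/6 ≈ 59.167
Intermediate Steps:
L = -6 (L = -4 - 2 = -6)
M(H) = 1/(-6 + H)
M(0)*E + 83 = 143/(-6 + 0) + 83 = 143/(-6) + 83 = -⅙*143 + 83 = -143/6 + 83 = 355/6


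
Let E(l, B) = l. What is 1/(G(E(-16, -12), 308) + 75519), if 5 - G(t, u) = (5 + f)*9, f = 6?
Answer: 1/75425 ≈ 1.3258e-5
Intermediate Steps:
G(t, u) = -94 (G(t, u) = 5 - (5 + 6)*9 = 5 - 11*9 = 5 - 1*99 = 5 - 99 = -94)
1/(G(E(-16, -12), 308) + 75519) = 1/(-94 + 75519) = 1/75425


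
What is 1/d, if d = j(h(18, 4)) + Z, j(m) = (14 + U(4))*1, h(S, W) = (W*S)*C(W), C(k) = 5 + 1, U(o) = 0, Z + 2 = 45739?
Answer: 1/45751 ≈ 2.1857e-5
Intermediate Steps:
Z = 45737 (Z = -2 + 45739 = 45737)
C(k) = 6
h(S, W) = 6*S*W (h(S, W) = (W*S)*6 = (S*W)*6 = 6*S*W)
j(m) = 14 (j(m) = (14 + 0)*1 = 14*1 = 14)
d = 45751 (d = 14 + 45737 = 45751)
1/d = 1/45751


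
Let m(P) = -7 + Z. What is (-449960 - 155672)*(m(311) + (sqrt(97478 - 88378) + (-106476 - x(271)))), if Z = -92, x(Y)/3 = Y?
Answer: 65037609216 - 6056320*sqrt(91) ≈ 6.4980e+10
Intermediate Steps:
x(Y) = 3*Y
m(P) = -99 (m(P) = -7 - 92 = -99)
(-449960 - 155672)*(m(311) + (sqrt(97478 - 88378) + (-106476 - x(271)))) = (-449960 - 155672)*(-99 + (sqrt(97478 - 88378) + (-106476 - 3*271))) = -605632*(-99 + (sqrt(9100) + (-106476 - 1*813))) = -605632*(-99 + (10*sqrt(91) + (-106476 - 813))) = -605632*(-99 + (10*sqrt(91) - 107289)) = -605632*(-99 + (-107289 + 10*sqrt(91))) = -605632*(-107388 + 10*sqrt(91)) = 65037609216 - 6056320*sqrt(91)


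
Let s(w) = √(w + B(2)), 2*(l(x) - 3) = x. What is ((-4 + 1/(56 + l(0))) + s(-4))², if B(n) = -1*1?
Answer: 37820/3481 - 470*I*√5/59 ≈ 10.865 - 17.813*I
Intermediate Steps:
B(n) = -1
l(x) = 3 + x/2
s(w) = √(-1 + w) (s(w) = √(w - 1) = √(-1 + w))
((-4 + 1/(56 + l(0))) + s(-4))² = ((-4 + 1/(56 + (3 + (½)*0))) + √(-1 - 4))² = ((-4 + 1/(56 + (3 + 0))) + √(-5))² = ((-4 + 1/(56 + 3)) + I*√5)² = ((-4 + 1/59) + I*√5)² = (-235/59 + I*√5)²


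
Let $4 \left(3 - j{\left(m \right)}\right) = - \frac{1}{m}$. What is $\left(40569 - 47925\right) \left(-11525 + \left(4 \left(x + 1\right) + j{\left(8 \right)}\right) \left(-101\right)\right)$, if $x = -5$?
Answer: $\frac{601141515}{8} \approx 7.5143 \cdot 10^{7}$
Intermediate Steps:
$j{\left(m \right)} = 3 + \frac{1}{4 m}$ ($j{\left(m \right)} = 3 - \frac{\left(-1\right) \frac{1}{m}}{4} = 3 + \frac{1}{4 m}$)
$\left(40569 - 47925\right) \left(-11525 + \left(4 \left(x + 1\right) + j{\left(8 \right)}\right) \left(-101\right)\right) = \left(40569 - 47925\right) \left(-11525 + \left(4 \left(-5 + 1\right) + \left(3 + \frac{1}{4 \cdot 8}\right)\right) \left(-101\right)\right) = - 7356 \left(-11525 + \left(4 \left(-4\right) + \left(3 + \frac{1}{4} \cdot \frac{1}{8}\right)\right) \left(-101\right)\right) = - 7356 \left(-11525 + \left(-16 + \left(3 + \frac{1}{32}\right)\right) \left(-101\right)\right) = - 7356 \left(-11525 + \left(-16 + \frac{97}{32}\right) \left(-101\right)\right) = - 7356 \left(-11525 - - \frac{41915}{32}\right) = - 7356 \left(-11525 + \frac{41915}{32}\right) = \left(-7356\right) \left(- \frac{326885}{32}\right) = \frac{601141515}{8}$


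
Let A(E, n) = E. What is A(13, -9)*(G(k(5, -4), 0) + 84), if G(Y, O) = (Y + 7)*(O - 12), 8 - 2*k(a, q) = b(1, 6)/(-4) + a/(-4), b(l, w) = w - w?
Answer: -1443/2 ≈ -721.50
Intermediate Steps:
b(l, w) = 0
k(a, q) = 4 + a/8 (k(a, q) = 4 - (0/(-4) + a/(-4))/2 = 4 - (0*(-¼) + a*(-¼))/2 = 4 - (0 - a/4)/2 = 4 - (-1)*a/8 = 4 + a/8)
G(Y, O) = (-12 + O)*(7 + Y) (G(Y, O) = (7 + Y)*(-12 + O) = (-12 + O)*(7 + Y))
A(13, -9)*(G(k(5, -4), 0) + 84) = 13*((-84 - 12*(4 + (⅛)*5) + 7*0 + 0*(4 + (⅛)*5)) + 84) = 13*((-84 - 12*(4 + 5/8) + 0 + 0*(4 + 5/8)) + 84) = 13*((-84 - 12*37/8 + 0 + 0*(37/8)) + 84) = 13*((-84 - 111/2 + 0 + 0) + 84) = 13*(-279/2 + 84) = 13*(-111/2) = -1443/2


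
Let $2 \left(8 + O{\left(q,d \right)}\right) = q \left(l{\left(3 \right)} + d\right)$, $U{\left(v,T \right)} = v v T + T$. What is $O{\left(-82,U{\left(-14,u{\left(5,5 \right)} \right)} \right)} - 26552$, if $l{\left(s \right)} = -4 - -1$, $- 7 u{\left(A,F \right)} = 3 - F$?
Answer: $- \frac{201213}{7} \approx -28745.0$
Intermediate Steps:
$u{\left(A,F \right)} = - \frac{3}{7} + \frac{F}{7}$ ($u{\left(A,F \right)} = - \frac{3 - F}{7} = - \frac{3}{7} + \frac{F}{7}$)
$l{\left(s \right)} = -3$ ($l{\left(s \right)} = -4 + 1 = -3$)
$U{\left(v,T \right)} = T + T v^{2}$ ($U{\left(v,T \right)} = v^{2} T + T = T v^{2} + T = T + T v^{2}$)
$O{\left(q,d \right)} = -8 + \frac{q \left(-3 + d\right)}{2}$
$O{\left(-82,U{\left(-14,u{\left(5,5 \right)} \right)} \right)} - 26552 = \left(-8 - -123 + \frac{1}{2} \left(- \frac{3}{7} + \frac{1}{7} \cdot 5\right) \left(1 + \left(-14\right)^{2}\right) \left(-82\right)\right) - 26552 = \left(-8 + 123 + \frac{1}{2} \left(- \frac{3}{7} + \frac{5}{7}\right) \left(1 + 196\right) \left(-82\right)\right) - 26552 = \left(-8 + 123 + \frac{1}{2} \cdot \frac{2}{7} \cdot 197 \left(-82\right)\right) - 26552 = \left(-8 + 123 + \frac{1}{2} \cdot \frac{394}{7} \left(-82\right)\right) - 26552 = \left(-8 + 123 - \frac{16154}{7}\right) - 26552 = - \frac{15349}{7} - 26552 = - \frac{201213}{7}$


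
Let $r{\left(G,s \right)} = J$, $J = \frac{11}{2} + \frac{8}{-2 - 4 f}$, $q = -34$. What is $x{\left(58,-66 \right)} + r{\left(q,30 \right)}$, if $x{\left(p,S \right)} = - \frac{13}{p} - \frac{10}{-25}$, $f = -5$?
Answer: $\frac{7987}{1305} \approx 6.1203$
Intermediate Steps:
$x{\left(p,S \right)} = \frac{2}{5} - \frac{13}{p}$ ($x{\left(p,S \right)} = - \frac{13}{p} - - \frac{2}{5} = - \frac{13}{p} + \frac{2}{5} = \frac{2}{5} - \frac{13}{p}$)
$J = \frac{107}{18}$ ($J = \frac{11}{2} + \frac{8}{-2 - -20} = 11 \cdot \frac{1}{2} + \frac{8}{-2 + 20} = \frac{11}{2} + \frac{8}{18} = \frac{11}{2} + 8 \cdot \frac{1}{18} = \frac{11}{2} + \frac{4}{9} = \frac{107}{18} \approx 5.9444$)
$r{\left(G,s \right)} = \frac{107}{18}$
$x{\left(58,-66 \right)} + r{\left(q,30 \right)} = \left(\frac{2}{5} - \frac{13}{58}\right) + \frac{107}{18} = \frac{51}{290} + \frac{107}{18} = \frac{7987}{1305}$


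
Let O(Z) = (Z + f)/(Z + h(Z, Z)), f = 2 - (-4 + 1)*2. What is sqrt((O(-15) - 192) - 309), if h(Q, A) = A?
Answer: I*sqrt(450690)/30 ≈ 22.378*I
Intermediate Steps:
f = 8 (f = 2 - (-3)*2 = 2 - 1*(-6) = 2 + 6 = 8)
O(Z) = (8 + Z)/(2*Z) (O(Z) = (Z + 8)/(Z + Z) = (8 + Z)/((2*Z)) = (8 + Z)*(1/(2*Z)) = (8 + Z)/(2*Z))
sqrt((O(-15) - 192) - 309) = sqrt(((1/2)*(8 - 15)/(-15) - 192) - 309) = sqrt(((1/2)*(-1/15)*(-7) - 192) - 309) = sqrt((7/30 - 192) - 309) = sqrt(-5753/30 - 309) = sqrt(-15023/30) = I*sqrt(450690)/30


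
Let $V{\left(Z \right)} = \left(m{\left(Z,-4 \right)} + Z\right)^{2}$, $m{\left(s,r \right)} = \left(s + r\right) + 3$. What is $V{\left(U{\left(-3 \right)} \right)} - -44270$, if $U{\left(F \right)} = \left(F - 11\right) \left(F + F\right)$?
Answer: $72159$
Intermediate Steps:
$m{\left(s,r \right)} = 3 + r + s$ ($m{\left(s,r \right)} = \left(r + s\right) + 3 = 3 + r + s$)
$U{\left(F \right)} = 2 F \left(-11 + F\right)$ ($U{\left(F \right)} = \left(-11 + F\right) 2 F = 2 F \left(-11 + F\right)$)
$V{\left(Z \right)} = \left(-1 + 2 Z\right)^{2}$ ($V{\left(Z \right)} = \left(\left(3 - 4 + Z\right) + Z\right)^{2} = \left(\left(-1 + Z\right) + Z\right)^{2} = \left(-1 + 2 Z\right)^{2}$)
$V{\left(U{\left(-3 \right)} \right)} - -44270 = \left(-1 + 2 \cdot 2 \left(-3\right) \left(-11 - 3\right)\right)^{2} - -44270 = \left(-1 + 2 \cdot 2 \left(-3\right) \left(-14\right)\right)^{2} + 44270 = \left(-1 + 2 \cdot 84\right)^{2} + 44270 = \left(-1 + 168\right)^{2} + 44270 = 167^{2} + 44270 = 27889 + 44270 = 72159$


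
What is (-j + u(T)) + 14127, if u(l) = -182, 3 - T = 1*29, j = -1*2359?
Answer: 16304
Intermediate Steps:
j = -2359
T = -26 (T = 3 - 29 = -26)
(-j + u(T)) + 14127 = (-1*(-2359) - 182) + 14127 = (2359 - 182) + 14127 = 2177 + 14127 = 16304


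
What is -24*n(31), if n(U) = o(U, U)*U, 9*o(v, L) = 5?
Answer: -1240/3 ≈ -413.33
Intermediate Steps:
o(v, L) = 5/9 (o(v, L) = (1/9)*5 = 5/9)
n(U) = 5*U/9
-24*n(31) = -40*31/3 = -24*155/9 = -1240/3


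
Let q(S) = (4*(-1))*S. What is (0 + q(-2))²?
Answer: 64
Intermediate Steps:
q(S) = -4*S
(0 + q(-2))² = (0 - 4*(-2))² = (0 + 8)² = 8² = 64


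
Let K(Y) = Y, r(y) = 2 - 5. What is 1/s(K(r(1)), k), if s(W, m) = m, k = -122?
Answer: -1/122 ≈ -0.0081967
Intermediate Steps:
r(y) = -3
1/s(K(r(1)), k) = 1/(-122) = -1/122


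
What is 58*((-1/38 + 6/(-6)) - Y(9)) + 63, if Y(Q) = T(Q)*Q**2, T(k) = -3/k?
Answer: 29820/19 ≈ 1569.5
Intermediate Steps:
Y(Q) = -3*Q (Y(Q) = (-3/Q)*Q**2 = -3*Q)
58*((-1/38 + 6/(-6)) - Y(9)) + 63 = 58*((-1/38 + 6/(-6)) - (-3)*9) + 63 = 58*((-1*1/38 + 6*(-1/6)) - 1*(-27)) + 63 = 58*((-1/38 - 1) + 27) + 63 = 58*(-39/38 + 27) + 63 = 58*(987/38) + 63 = 28623/19 + 63 = 29820/19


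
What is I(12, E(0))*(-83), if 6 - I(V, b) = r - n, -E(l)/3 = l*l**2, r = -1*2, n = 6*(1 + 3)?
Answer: -2656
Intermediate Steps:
n = 24 (n = 6*4 = 24)
r = -2
E(l) = -3*l**3 (E(l) = -3*l*l**2 = -3*l**3)
I(V, b) = 32 (I(V, b) = 6 - (-2 - 1*24) = 6 - (-2 - 24) = 6 - 1*(-26) = 6 + 26 = 32)
I(12, E(0))*(-83) = 32*(-83) = -2656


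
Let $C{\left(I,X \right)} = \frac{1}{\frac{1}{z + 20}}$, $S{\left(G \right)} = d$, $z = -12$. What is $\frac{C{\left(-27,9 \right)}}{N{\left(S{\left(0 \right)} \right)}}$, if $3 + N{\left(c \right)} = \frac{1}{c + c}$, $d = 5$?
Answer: $- \frac{80}{29} \approx -2.7586$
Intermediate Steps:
$S{\left(G \right)} = 5$
$N{\left(c \right)} = -3 + \frac{1}{2 c}$ ($N{\left(c \right)} = -3 + \frac{1}{c + c} = -3 + \frac{1}{2 c}$)
$C{\left(I,X \right)} = 8$ ($C{\left(I,X \right)} = \frac{1}{\frac{1}{-12 + 20}} = \frac{1}{\frac{1}{8}} = 8$)
$\frac{C{\left(-27,9 \right)}}{N{\left(S{\left(0 \right)} \right)}} = \frac{8}{-3 + \frac{1}{2 \cdot 5}} = \frac{8}{-3 + \frac{1}{2} \cdot \frac{1}{5}} = \frac{8}{-3 + \frac{1}{10}} = \frac{8}{- \frac{29}{10}} = 8 \left(- \frac{10}{29}\right) = - \frac{80}{29}$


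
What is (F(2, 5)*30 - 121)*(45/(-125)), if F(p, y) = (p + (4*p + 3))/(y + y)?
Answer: 738/25 ≈ 29.520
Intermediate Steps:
F(p, y) = (3 + 5*p)/(2*y) (F(p, y) = (p + (3 + 4*p))/((2*y)) = (3 + 5*p)*(1/(2*y)) = (3 + 5*p)/(2*y))
(F(2, 5)*30 - 121)*(45/(-125)) = (((½)*(3 + 5*2)/5)*30 - 121)*(45/(-125)) = (((½)*(⅕)*(3 + 10))*30 - 121)*(45*(-1/125)) = (((½)*(⅕)*13)*30 - 121)*(-9/25) = ((13/10)*30 - 121)*(-9/25) = (39 - 121)*(-9/25) = -82*(-9/25) = 738/25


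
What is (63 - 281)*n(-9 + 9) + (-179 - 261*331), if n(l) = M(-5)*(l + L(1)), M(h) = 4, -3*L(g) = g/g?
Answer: -258838/3 ≈ -86279.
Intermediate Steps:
L(g) = -1/3 (L(g) = -g/(3*g) = -1/3*1 = -1/3)
n(l) = -4/3 + 4*l (n(l) = 4*(l - 1/3) = 4*(-1/3 + l) = -4/3 + 4*l)
(63 - 281)*n(-9 + 9) + (-179 - 261*331) = (63 - 281)*(-4/3 + 4*(-9 + 9)) + (-179 - 261*331) = -218*(-4/3 + 4*0) + (-179 - 86391) = -218*(-4/3 + 0) - 86570 = -218*(-4/3) - 86570 = 872/3 - 86570 = -258838/3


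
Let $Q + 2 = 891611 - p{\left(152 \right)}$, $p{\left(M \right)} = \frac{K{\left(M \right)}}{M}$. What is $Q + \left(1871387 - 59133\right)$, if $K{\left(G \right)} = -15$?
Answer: $\frac{410987191}{152} \approx 2.7039 \cdot 10^{6}$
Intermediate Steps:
$p{\left(M \right)} = - \frac{15}{M}$
$Q = \frac{135524583}{152}$ ($Q = -2 + \left(891611 - - \frac{15}{152}\right) = -2 + \left(891611 + \frac{15}{152}\right) = -2 + \frac{135524887}{152} = \frac{135524583}{152} \approx 8.9161 \cdot 10^{5}$)
$Q + \left(1871387 - 59133\right) = \frac{135524583}{152} + \left(1871387 - 59133\right) = \frac{135524583}{152} + 1812254 = \frac{410987191}{152}$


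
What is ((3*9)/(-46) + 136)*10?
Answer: 31145/23 ≈ 1354.1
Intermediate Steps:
((3*9)/(-46) + 136)*10 = (27*(-1/46) + 136)*10 = (-27/46 + 136)*10 = (6229/46)*10 = 31145/23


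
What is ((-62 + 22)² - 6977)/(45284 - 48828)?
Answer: 5377/3544 ≈ 1.5172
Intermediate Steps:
((-62 + 22)² - 6977)/(45284 - 48828) = ((-40)² - 6977)/(-3544) = (1600 - 6977)*(-1/3544) = -5377*(-1/3544) = 5377/3544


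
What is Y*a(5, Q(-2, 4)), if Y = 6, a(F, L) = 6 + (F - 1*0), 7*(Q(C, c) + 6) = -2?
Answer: 66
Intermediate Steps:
Q(C, c) = -44/7 (Q(C, c) = -6 + (1/7)*(-2) = -6 - 2/7 = -44/7)
a(F, L) = 6 + F (a(F, L) = 6 + (F + 0) = 6 + F)
Y*a(5, Q(-2, 4)) = 6*(6 + 5) = 6*11 = 66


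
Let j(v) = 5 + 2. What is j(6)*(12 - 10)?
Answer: 14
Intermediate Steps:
j(v) = 7
j(6)*(12 - 10) = 7*(12 - 10) = 7*2 = 14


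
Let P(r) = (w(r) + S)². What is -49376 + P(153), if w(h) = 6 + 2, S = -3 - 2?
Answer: -49367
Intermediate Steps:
S = -5
w(h) = 8
P(r) = 9 (P(r) = (8 - 5)² = 3² = 9)
-49376 + P(153) = -49376 + 9 = -49367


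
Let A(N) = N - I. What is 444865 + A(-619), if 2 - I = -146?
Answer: 444098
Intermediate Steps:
I = 148 (I = 2 - 1*(-146) = 2 + 146 = 148)
A(N) = -148 + N (A(N) = N - 1*148 = N - 148 = -148 + N)
444865 + A(-619) = 444865 + (-148 - 619) = 444865 - 767 = 444098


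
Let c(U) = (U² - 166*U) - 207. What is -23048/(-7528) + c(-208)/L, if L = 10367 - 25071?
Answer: -30645261/13836464 ≈ -2.2148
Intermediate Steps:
c(U) = -207 + U² - 166*U
L = -14704
-23048/(-7528) + c(-208)/L = -23048/(-7528) + (-207 + (-208)² - 166*(-208))/(-14704) = -23048*(-1/7528) + (-207 + 43264 + 34528)*(-1/14704) = 2881/941 + 77585*(-1/14704) = 2881/941 - 77585/14704 = -30645261/13836464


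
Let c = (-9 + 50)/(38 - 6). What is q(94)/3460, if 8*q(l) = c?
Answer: 41/885760 ≈ 4.6288e-5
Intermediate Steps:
c = 41/32 ≈ 1.2813
q(l) = 41/256 (q(l) = (1/8)*(41/32) = 41/256)
q(94)/3460 = (41/256)/3460 = (41/256)*(1/3460) = 41/885760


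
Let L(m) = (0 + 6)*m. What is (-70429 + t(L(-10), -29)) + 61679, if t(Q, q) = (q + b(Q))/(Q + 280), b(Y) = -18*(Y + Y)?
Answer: -1922869/220 ≈ -8740.3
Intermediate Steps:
L(m) = 6*m
b(Y) = -36*Y
t(Q, q) = (q - 36*Q)/(280 + Q) (t(Q, q) = (q - 36*Q)/(Q + 280) = (q - 36*Q)/(280 + Q))
(-70429 + t(L(-10), -29)) + 61679 = (-70429 + (-29 - 216*(-10))/(280 + 6*(-10))) + 61679 = (-70429 + (-29 - 36*(-60))/(280 - 60)) + 61679 = (-70429 + (-29 + 2160)/220) + 61679 = (-70429 + (1/220)*2131) + 61679 = (-70429 + 2131/220) + 61679 = -15492249/220 + 61679 = -1922869/220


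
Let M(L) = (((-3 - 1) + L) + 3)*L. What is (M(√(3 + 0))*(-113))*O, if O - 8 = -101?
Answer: 31527 - 10509*√3 ≈ 13325.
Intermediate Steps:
O = -93 (O = 8 - 101 = -93)
M(L) = L*(-1 + L) (M(L) = ((-4 + L) + 3)*L = (-1 + L)*L = L*(-1 + L))
(M(√(3 + 0))*(-113))*O = ((√(3 + 0)*(-1 + √(3 + 0)))*(-113))*(-93) = ((√3*(-1 + √3))*(-113))*(-93) = -113*√3*(-1 + √3)*(-93) = 10509*√3*(-1 + √3)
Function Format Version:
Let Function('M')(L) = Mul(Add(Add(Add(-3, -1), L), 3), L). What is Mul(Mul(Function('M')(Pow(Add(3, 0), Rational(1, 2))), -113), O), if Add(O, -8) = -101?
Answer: Add(31527, Mul(-10509, Pow(3, Rational(1, 2)))) ≈ 13325.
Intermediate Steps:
O = -93 (O = Add(8, -101) = -93)
Function('M')(L) = Mul(L, Add(-1, L)) (Function('M')(L) = Mul(Add(Add(-4, L), 3), L) = Mul(Add(-1, L), L) = Mul(L, Add(-1, L)))
Mul(Mul(Function('M')(Pow(Add(3, 0), Rational(1, 2))), -113), O) = Mul(Mul(Mul(Pow(Add(3, 0), Rational(1, 2)), Add(-1, Pow(Add(3, 0), Rational(1, 2)))), -113), -93) = Mul(Mul(Mul(Pow(3, Rational(1, 2)), Add(-1, Pow(3, Rational(1, 2)))), -113), -93) = Mul(Mul(-113, Pow(3, Rational(1, 2)), Add(-1, Pow(3, Rational(1, 2)))), -93) = Mul(10509, Pow(3, Rational(1, 2)), Add(-1, Pow(3, Rational(1, 2))))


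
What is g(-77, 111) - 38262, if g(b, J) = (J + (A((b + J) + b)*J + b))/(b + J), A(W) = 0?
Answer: -38261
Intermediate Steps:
g(b, J) = 1 (g(b, J) = (J + (0*J + b))/(b + J) = (J + (0 + b))/(J + b) = (J + b)/(J + b) = 1)
g(-77, 111) - 38262 = 1 - 38262 = -38261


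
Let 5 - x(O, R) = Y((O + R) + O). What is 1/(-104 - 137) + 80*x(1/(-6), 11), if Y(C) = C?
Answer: -327763/723 ≈ -453.34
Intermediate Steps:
x(O, R) = 5 - R - 2*O (x(O, R) = 5 - ((O + R) + O) = 5 - (R + 2*O) = 5 + (-R - 2*O) = 5 - R - 2*O)
1/(-104 - 137) + 80*x(1/(-6), 11) = 1/(-104 - 137) + 80*(5 - 1*11 - 2/(-6)) = 1/(-241) + 80*(5 - 11 - 2*(-⅙)) = -1/241 + 80*(5 - 11 + ⅓) = -1/241 + 80*(-17/3) = -1/241 - 1360/3 = -327763/723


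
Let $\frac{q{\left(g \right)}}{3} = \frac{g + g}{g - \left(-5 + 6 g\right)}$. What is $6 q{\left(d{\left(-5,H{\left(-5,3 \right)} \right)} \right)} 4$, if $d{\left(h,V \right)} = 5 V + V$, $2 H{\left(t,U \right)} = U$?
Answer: $- \frac{162}{5} \approx -32.4$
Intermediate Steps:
$H{\left(t,U \right)} = \frac{U}{2}$
$d{\left(h,V \right)} = 6 V$
$q{\left(g \right)} = \frac{6 g}{5 - 5 g}$ ($q{\left(g \right)} = 3 \frac{g + g}{g - \left(-5 + 6 g\right)} = 3 \frac{2 g}{g - \left(-5 + 6 g\right)} = 3 \frac{2 g}{5 - 5 g} = \frac{6 g}{5 - 5 g}$)
$6 q{\left(d{\left(-5,H{\left(-5,3 \right)} \right)} \right)} 4 = 6 \left(- \frac{6 \cdot 6 \cdot \frac{1}{2} \cdot 3}{-5 + 5 \cdot 6 \cdot \frac{1}{2} \cdot 3}\right) 4 = 6 \left(- \frac{6 \cdot 6 \cdot \frac{3}{2}}{-5 + 5 \cdot 6 \cdot \frac{3}{2}}\right) 4 = 6 \left(\left(-6\right) 9 \frac{1}{-5 + 5 \cdot 9}\right) 4 = 6 \left(\left(-6\right) 9 \frac{1}{-5 + 45}\right) 4 = 6 \left(\left(-6\right) 9 \cdot \frac{1}{40}\right) 4 = 6 \left(- \frac{27}{20}\right) 4 = \left(- \frac{81}{10}\right) 4 = - \frac{162}{5}$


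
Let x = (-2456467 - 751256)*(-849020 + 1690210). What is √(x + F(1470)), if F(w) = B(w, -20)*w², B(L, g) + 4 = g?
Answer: I*√2698356371970 ≈ 1.6427e+6*I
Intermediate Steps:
B(L, g) = -4 + g
x = -2698304510370 (x = -3207723*841190 = -2698304510370)
F(w) = -24*w² (F(w) = (-4 - 20)*w² = -24*w²)
√(x + F(1470)) = √(-2698304510370 - 24*1470²) = √(-2698304510370 - 24*2160900) = √(-2698304510370 - 51861600) = √(-2698356371970) = I*√2698356371970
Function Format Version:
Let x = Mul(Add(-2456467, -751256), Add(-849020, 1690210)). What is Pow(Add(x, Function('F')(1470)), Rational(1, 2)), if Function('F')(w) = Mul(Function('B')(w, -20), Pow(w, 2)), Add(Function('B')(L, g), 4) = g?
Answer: Mul(I, Pow(2698356371970, Rational(1, 2))) ≈ Mul(1.6427e+6, I)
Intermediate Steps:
Function('B')(L, g) = Add(-4, g)
x = -2698304510370 (x = Mul(-3207723, 841190) = -2698304510370)
Function('F')(w) = Mul(-24, Pow(w, 2)) (Function('F')(w) = Mul(Add(-4, -20), Pow(w, 2)) = Mul(-24, Pow(w, 2)))
Pow(Add(x, Function('F')(1470)), Rational(1, 2)) = Pow(Add(-2698304510370, Mul(-24, Pow(1470, 2))), Rational(1, 2)) = Pow(Add(-2698304510370, Mul(-24, 2160900)), Rational(1, 2)) = Pow(Add(-2698304510370, -51861600), Rational(1, 2)) = Pow(-2698356371970, Rational(1, 2)) = Mul(I, Pow(2698356371970, Rational(1, 2)))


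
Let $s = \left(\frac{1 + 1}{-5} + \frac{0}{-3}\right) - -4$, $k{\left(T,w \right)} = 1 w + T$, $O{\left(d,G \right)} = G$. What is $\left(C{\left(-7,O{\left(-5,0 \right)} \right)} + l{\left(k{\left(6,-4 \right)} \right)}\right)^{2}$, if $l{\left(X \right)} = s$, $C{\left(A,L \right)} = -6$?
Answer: $\frac{144}{25} \approx 5.76$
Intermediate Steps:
$k{\left(T,w \right)} = T + w$ ($k{\left(T,w \right)} = w + T = T + w$)
$s = \frac{18}{5}$ ($s = \left(2 \left(- \frac{1}{5}\right) + 0 \left(- \frac{1}{3}\right)\right) + 4 = \left(- \frac{2}{5} + 0\right) + 4 = - \frac{2}{5} + 4 = \frac{18}{5} \approx 3.6$)
$l{\left(X \right)} = \frac{18}{5}$
$\left(C{\left(-7,O{\left(-5,0 \right)} \right)} + l{\left(k{\left(6,-4 \right)} \right)}\right)^{2} = \left(-6 + \frac{18}{5}\right)^{2} = \left(- \frac{12}{5}\right)^{2} = \frac{144}{25}$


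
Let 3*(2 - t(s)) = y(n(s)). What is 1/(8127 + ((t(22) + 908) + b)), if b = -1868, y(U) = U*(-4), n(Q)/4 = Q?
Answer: 3/21859 ≈ 0.00013724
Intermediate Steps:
n(Q) = 4*Q
y(U) = -4*U
t(s) = 2 + 16*s/3 (t(s) = 2 - (-4)*4*s/3 = 2 - (-16)*s/3 = 2 + 16*s/3)
1/(8127 + ((t(22) + 908) + b)) = 1/(8127 + (((2 + (16/3)*22) + 908) - 1868)) = 1/(8127 + (((2 + 352/3) + 908) - 1868)) = 1/(8127 + ((358/3 + 908) - 1868)) = 1/(8127 + (3082/3 - 1868)) = 1/(8127 - 2522/3) = 1/(21859/3) = 3/21859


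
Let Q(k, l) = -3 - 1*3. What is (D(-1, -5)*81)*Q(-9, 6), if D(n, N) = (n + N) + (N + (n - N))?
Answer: 3402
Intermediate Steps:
Q(k, l) = -6 (Q(k, l) = -3 - 3 = -6)
D(n, N) = N + 2*n (D(n, N) = (N + n) + n = N + 2*n)
(D(-1, -5)*81)*Q(-9, 6) = ((-5 + 2*(-1))*81)*(-6) = ((-5 - 2)*81)*(-6) = -7*81*(-6) = -567*(-6) = 3402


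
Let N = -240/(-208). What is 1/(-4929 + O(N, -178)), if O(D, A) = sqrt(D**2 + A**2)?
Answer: -833001/4100507108 - 13*sqrt(5354821)/4100507108 ≈ -0.00021048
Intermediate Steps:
N = 15/13 (N = -240*(-1/208) = 15/13 ≈ 1.1538)
O(D, A) = sqrt(A**2 + D**2)
1/(-4929 + O(N, -178)) = 1/(-4929 + sqrt((-178)**2 + (15/13)**2)) = 1/(-4929 + sqrt(31684 + 225/169)) = 1/(-4929 + sqrt(5354821/169)) = 1/(-4929 + sqrt(5354821)/13)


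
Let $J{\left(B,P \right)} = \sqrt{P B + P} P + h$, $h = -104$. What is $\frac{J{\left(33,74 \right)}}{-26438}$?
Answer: $\frac{52}{13219} - \frac{74 \sqrt{629}}{13219} \approx -0.13646$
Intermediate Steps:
$J{\left(B,P \right)} = -104 + P \sqrt{P + B P}$ ($J{\left(B,P \right)} = \sqrt{P B + P} P - 104 = \sqrt{B P + P} P - 104 = \sqrt{P + B P} P - 104 = P \sqrt{P + B P} - 104 = -104 + P \sqrt{P + B P}$)
$\frac{J{\left(33,74 \right)}}{-26438} = \frac{-104 + 74 \sqrt{74 \left(1 + 33\right)}}{-26438} = \left(-104 + 74 \sqrt{74 \cdot 34}\right) \left(- \frac{1}{26438}\right) = \left(-104 + 74 \sqrt{2516}\right) \left(- \frac{1}{26438}\right) = \left(-104 + 74 \cdot 2 \sqrt{629}\right) \left(- \frac{1}{26438}\right) = \left(-104 + 148 \sqrt{629}\right) \left(- \frac{1}{26438}\right) = \frac{52}{13219} - \frac{74 \sqrt{629}}{13219}$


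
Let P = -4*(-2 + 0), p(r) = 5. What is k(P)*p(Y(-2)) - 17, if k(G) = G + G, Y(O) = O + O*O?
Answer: 63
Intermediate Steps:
Y(O) = O + O²
P = 8 (P = -4*(-2) = 8)
k(G) = 2*G
k(P)*p(Y(-2)) - 17 = (2*8)*5 - 17 = 16*5 - 17 = 80 - 17 = 63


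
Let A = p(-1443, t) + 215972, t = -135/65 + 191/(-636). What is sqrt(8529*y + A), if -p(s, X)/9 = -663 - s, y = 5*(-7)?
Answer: I*sqrt(89563) ≈ 299.27*I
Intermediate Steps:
y = -35
t = -19655/8268 (t = -135*1/65 + 191*(-1/636) = -27/13 - 191/636 = -19655/8268 ≈ -2.3772)
p(s, X) = 5967 + 9*s (p(s, X) = -9*(-663 - s) = 5967 + 9*s)
A = 208952 (A = (5967 + 9*(-1443)) + 215972 = (5967 - 12987) + 215972 = -7020 + 215972 = 208952)
sqrt(8529*y + A) = sqrt(8529*(-35) + 208952) = sqrt(-298515 + 208952) = sqrt(-89563) = I*sqrt(89563)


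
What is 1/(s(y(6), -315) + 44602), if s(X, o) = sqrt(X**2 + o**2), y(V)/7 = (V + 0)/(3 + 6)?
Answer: 401418/17903152415 - 21*sqrt(18229)/17903152415 ≈ 2.2263e-5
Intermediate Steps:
y(V) = 7*V/9 (y(V) = 7*((V + 0)/(3 + 6)) = 7*(V/9) = 7*V/9)
1/(s(y(6), -315) + 44602) = 1/(sqrt(((7/9)*6)**2 + (-315)**2) + 44602) = 1/(sqrt((14/3)**2 + 99225) + 44602) = 1/(sqrt(196/9 + 99225) + 44602) = 1/(sqrt(893221/9) + 44602) = 1/(7*sqrt(18229)/3 + 44602) = 1/(44602 + 7*sqrt(18229)/3)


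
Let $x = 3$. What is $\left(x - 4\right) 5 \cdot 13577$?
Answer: $-67885$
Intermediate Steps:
$\left(x - 4\right) 5 \cdot 13577 = \left(3 - 4\right) 5 \cdot 13577 = \left(-1\right) 5 \cdot 13577 = \left(-5\right) 13577 = -67885$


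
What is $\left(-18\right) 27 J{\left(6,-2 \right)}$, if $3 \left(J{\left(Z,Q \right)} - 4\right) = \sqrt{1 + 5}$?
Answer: $-1944 - 162 \sqrt{6} \approx -2340.8$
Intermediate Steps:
$J{\left(Z,Q \right)} = 4 + \frac{\sqrt{6}}{3}$ ($J{\left(Z,Q \right)} = 4 + \frac{\sqrt{1 + 5}}{3} = 4 + \frac{\sqrt{6}}{3}$)
$\left(-18\right) 27 J{\left(6,-2 \right)} = \left(-18\right) 27 \left(4 + \frac{\sqrt{6}}{3}\right) = - 486 \left(4 + \frac{\sqrt{6}}{3}\right) = -1944 - 162 \sqrt{6}$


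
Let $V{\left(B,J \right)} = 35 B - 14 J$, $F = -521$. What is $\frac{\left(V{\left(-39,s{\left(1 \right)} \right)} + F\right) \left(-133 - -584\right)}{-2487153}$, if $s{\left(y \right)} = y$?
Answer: $\frac{856900}{2487153} \approx 0.34453$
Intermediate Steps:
$V{\left(B,J \right)} = - 14 J + 35 B$
$\frac{\left(V{\left(-39,s{\left(1 \right)} \right)} + F\right) \left(-133 - -584\right)}{-2487153} = \frac{\left(\left(\left(-14\right) 1 + 35 \left(-39\right)\right) - 521\right) \left(-133 - -584\right)}{-2487153} = \left(\left(-14 - 1365\right) - 521\right) \left(-133 + 584\right) \left(- \frac{1}{2487153}\right) = \left(-1379 - 521\right) 451 \left(- \frac{1}{2487153}\right) = \left(-1900\right) 451 \left(- \frac{1}{2487153}\right) = \left(-856900\right) \left(- \frac{1}{2487153}\right) = \frac{856900}{2487153}$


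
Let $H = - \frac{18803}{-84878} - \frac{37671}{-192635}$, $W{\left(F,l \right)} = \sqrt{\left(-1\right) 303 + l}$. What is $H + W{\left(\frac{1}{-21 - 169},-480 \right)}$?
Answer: $\frac{6819555043}{16350473530} + 3 i \sqrt{87} \approx 0.41709 + 27.982 i$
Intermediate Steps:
$W{\left(F,l \right)} = \sqrt{-303 + l}$
$H = \frac{6819555043}{16350473530}$ ($H = \left(-18803\right) \left(- \frac{1}{84878}\right) - - \frac{37671}{192635} = \frac{18803}{84878} + \frac{37671}{192635} = \frac{6819555043}{16350473530} \approx 0.41709$)
$H + W{\left(\frac{1}{-21 - 169},-480 \right)} = \frac{6819555043}{16350473530} + \sqrt{-303 - 480} = \frac{6819555043}{16350473530} + \sqrt{-783} = \frac{6819555043}{16350473530} + 3 i \sqrt{87}$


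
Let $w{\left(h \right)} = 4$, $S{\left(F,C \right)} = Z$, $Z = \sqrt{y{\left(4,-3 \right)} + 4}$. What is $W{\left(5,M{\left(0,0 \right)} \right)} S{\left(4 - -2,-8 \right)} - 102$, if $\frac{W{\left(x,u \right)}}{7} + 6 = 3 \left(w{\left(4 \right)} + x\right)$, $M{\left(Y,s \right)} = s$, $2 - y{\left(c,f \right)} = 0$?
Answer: $-102 + 147 \sqrt{6} \approx 258.08$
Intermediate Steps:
$y{\left(c,f \right)} = 2$ ($y{\left(c,f \right)} = 2 - 0 = 2 + 0 = 2$)
$Z = \sqrt{6}$ ($Z = \sqrt{2 + 4} = \sqrt{6} \approx 2.4495$)
$S{\left(F,C \right)} = \sqrt{6}$
$W{\left(x,u \right)} = 42 + 21 x$ ($W{\left(x,u \right)} = -42 + 7 \cdot 3 \left(4 + x\right) = -42 + 7 \left(12 + 3 x\right) = -42 + \left(84 + 21 x\right) = 42 + 21 x$)
$W{\left(5,M{\left(0,0 \right)} \right)} S{\left(4 - -2,-8 \right)} - 102 = \left(42 + 21 \cdot 5\right) \sqrt{6} - 102 = \left(42 + 105\right) \sqrt{6} - 102 = 147 \sqrt{6} - 102 = -102 + 147 \sqrt{6}$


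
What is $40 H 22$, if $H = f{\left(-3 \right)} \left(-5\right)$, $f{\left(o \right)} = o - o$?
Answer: $0$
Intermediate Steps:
$f{\left(o \right)} = 0$
$H = 0$ ($H = 0 \left(-5\right) = 0$)
$40 H 22 = 40 \cdot 0 \cdot 22 = 0 \cdot 22 = 0$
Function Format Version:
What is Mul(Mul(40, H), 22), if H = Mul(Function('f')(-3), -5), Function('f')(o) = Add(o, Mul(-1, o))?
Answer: 0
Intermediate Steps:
Function('f')(o) = 0
H = 0 (H = Mul(0, -5) = 0)
Mul(Mul(40, H), 22) = Mul(Mul(40, 0), 22) = Mul(0, 22) = 0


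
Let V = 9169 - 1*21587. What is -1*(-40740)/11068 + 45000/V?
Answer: 981165/17180303 ≈ 0.057110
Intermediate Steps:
V = -12418 (V = 9169 - 21587 = -12418)
-1*(-40740)/11068 + 45000/V = -1*(-40740)/11068 + 45000/(-12418) = 40740*(1/11068) + 45000*(-1/12418) = 10185/2767 - 22500/6209 = 981165/17180303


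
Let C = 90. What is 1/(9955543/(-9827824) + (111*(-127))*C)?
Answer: -9827824/12468865099063 ≈ -7.8819e-7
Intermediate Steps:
1/(9955543/(-9827824) + (111*(-127))*C) = 1/(9955543/(-9827824) + (111*(-127))*90) = 1/(9955543*(-1/9827824) - 14097*90) = 1/(-9955543/9827824 - 1268730) = 1/(-12468865099063/9827824) = -9827824/12468865099063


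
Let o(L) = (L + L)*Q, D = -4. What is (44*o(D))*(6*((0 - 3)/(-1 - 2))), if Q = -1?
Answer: 2112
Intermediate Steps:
o(L) = -2*L (o(L) = (L + L)*(-1) = (2*L)*(-1) = -2*L)
(44*o(D))*(6*((0 - 3)/(-1 - 2))) = (44*(-2*(-4)))*(6*((0 - 3)/(-1 - 2))) = (44*8)*(6*(-3/(-3))) = 352*(6*(-3*(-⅓))) = 352*(6*1) = 352*6 = 2112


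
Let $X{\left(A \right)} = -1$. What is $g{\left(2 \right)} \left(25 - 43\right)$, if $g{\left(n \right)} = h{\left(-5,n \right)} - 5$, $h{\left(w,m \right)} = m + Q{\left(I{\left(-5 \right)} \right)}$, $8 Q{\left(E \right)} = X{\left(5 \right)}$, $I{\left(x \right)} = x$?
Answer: $\frac{225}{4} \approx 56.25$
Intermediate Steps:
$Q{\left(E \right)} = - \frac{1}{8}$ ($Q{\left(E \right)} = \frac{1}{8} \left(-1\right) = - \frac{1}{8}$)
$h{\left(w,m \right)} = - \frac{1}{8} + m$ ($h{\left(w,m \right)} = m - \frac{1}{8} = - \frac{1}{8} + m$)
$g{\left(n \right)} = - \frac{41}{8} + n$ ($g{\left(n \right)} = \left(- \frac{1}{8} + n\right) - 5 = - \frac{41}{8} + n$)
$g{\left(2 \right)} \left(25 - 43\right) = \left(- \frac{41}{8} + 2\right) \left(25 - 43\right) = \left(- \frac{25}{8}\right) \left(-18\right) = \frac{225}{4}$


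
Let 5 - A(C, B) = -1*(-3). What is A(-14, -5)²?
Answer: 4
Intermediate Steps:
A(C, B) = 2 (A(C, B) = 5 - (-1)*(-3) = 5 - 1*3 = 5 - 3 = 2)
A(-14, -5)² = 2² = 4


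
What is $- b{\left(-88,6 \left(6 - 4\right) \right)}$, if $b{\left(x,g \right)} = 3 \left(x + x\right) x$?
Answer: $-46464$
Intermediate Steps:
$b{\left(x,g \right)} = 6 x^{2}$ ($b{\left(x,g \right)} = 3 \cdot 2 x x = 6 x x = 6 x^{2}$)
$- b{\left(-88,6 \left(6 - 4\right) \right)} = - 6 \left(-88\right)^{2} = - 6 \cdot 7744 = \left(-1\right) 46464 = -46464$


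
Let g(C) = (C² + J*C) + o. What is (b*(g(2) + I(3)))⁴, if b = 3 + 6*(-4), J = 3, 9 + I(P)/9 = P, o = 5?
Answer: 449920319121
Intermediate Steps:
I(P) = -81 + 9*P
b = -21 (b = 3 - 24 = -21)
g(C) = 5 + C² + 3*C (g(C) = (C² + 3*C) + 5 = 5 + C² + 3*C)
(b*(g(2) + I(3)))⁴ = (-21*((5 + 2² + 3*2) + (-81 + 9*3)))⁴ = (-21*((5 + 4 + 6) + (-81 + 27)))⁴ = (-21*(15 - 54))⁴ = (-21*(-39))⁴ = 819⁴ = 449920319121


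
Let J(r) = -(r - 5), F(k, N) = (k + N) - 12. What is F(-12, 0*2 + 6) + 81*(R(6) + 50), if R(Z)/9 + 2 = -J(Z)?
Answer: 3303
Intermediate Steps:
F(k, N) = -12 + N + k (F(k, N) = (N + k) - 12 = -12 + N + k)
J(r) = 5 - r (J(r) = -(-5 + r) = 5 - r)
R(Z) = -63 + 9*Z (R(Z) = -18 + 9*(-(5 - Z)) = -18 + 9*(-5 + Z) = -18 + (-45 + 9*Z) = -63 + 9*Z)
F(-12, 0*2 + 6) + 81*(R(6) + 50) = (-12 + (0*2 + 6) - 12) + 81*((-63 + 9*6) + 50) = (-12 + (0 + 6) - 12) + 81*((-63 + 54) + 50) = (-12 + 6 - 12) + 81*(-9 + 50) = -18 + 81*41 = -18 + 3321 = 3303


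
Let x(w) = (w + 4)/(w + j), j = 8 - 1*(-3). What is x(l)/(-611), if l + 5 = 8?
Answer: -1/1222 ≈ -0.00081833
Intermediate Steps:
l = 3 (l = -5 + 8 = 3)
j = 11 (j = 8 + 3 = 11)
x(w) = (4 + w)/(11 + w) (x(w) = (w + 4)/(w + 11) = (4 + w)/(11 + w))
x(l)/(-611) = ((4 + 3)/(11 + 3))/(-611) = (7/14)*(-1/611) = ((1/14)*7)*(-1/611) = (½)*(-1/611) = -1/1222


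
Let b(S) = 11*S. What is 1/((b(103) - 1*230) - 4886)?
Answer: -1/3983 ≈ -0.00025107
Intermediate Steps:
1/((b(103) - 1*230) - 4886) = 1/((11*103 - 1*230) - 4886) = 1/((1133 - 230) - 4886) = 1/(903 - 4886) = 1/(-3983) = -1/3983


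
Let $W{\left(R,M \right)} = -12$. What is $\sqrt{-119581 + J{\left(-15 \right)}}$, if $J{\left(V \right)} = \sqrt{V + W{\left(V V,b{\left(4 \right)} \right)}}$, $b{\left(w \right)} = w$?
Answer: $\sqrt{-119581 + 3 i \sqrt{3}} \approx 0.008 + 345.8 i$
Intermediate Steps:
$J{\left(V \right)} = \sqrt{-12 + V}$ ($J{\left(V \right)} = \sqrt{V - 12} = \sqrt{-12 + V}$)
$\sqrt{-119581 + J{\left(-15 \right)}} = \sqrt{-119581 + \sqrt{-12 - 15}} = \sqrt{-119581 + \sqrt{-27}} = \sqrt{-119581 + 3 i \sqrt{3}}$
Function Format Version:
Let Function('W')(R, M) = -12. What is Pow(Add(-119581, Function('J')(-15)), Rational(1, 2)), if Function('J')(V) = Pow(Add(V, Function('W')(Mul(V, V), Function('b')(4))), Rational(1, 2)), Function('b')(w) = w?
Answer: Pow(Add(-119581, Mul(3, I, Pow(3, Rational(1, 2)))), Rational(1, 2)) ≈ Add(0.008, Mul(345.80, I))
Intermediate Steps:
Function('J')(V) = Pow(Add(-12, V), Rational(1, 2)) (Function('J')(V) = Pow(Add(V, -12), Rational(1, 2)) = Pow(Add(-12, V), Rational(1, 2)))
Pow(Add(-119581, Function('J')(-15)), Rational(1, 2)) = Pow(Add(-119581, Pow(Add(-12, -15), Rational(1, 2))), Rational(1, 2)) = Pow(Add(-119581, Pow(-27, Rational(1, 2))), Rational(1, 2)) = Pow(Add(-119581, Mul(3, I, Pow(3, Rational(1, 2)))), Rational(1, 2))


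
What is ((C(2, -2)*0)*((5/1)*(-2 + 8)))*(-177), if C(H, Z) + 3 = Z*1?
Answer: 0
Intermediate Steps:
C(H, Z) = -3 + Z (C(H, Z) = -3 + Z*1 = -3 + Z)
((C(2, -2)*0)*((5/1)*(-2 + 8)))*(-177) = (((-3 - 2)*0)*((5/1)*(-2 + 8)))*(-177) = ((-5*0)*((5*1)*6))*(-177) = (0*(5*6))*(-177) = (0*30)*(-177) = 0*(-177) = 0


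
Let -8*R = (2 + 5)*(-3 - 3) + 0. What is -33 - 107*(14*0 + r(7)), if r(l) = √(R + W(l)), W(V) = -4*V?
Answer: -33 - 107*I*√91/2 ≈ -33.0 - 510.36*I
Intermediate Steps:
R = 21/4 (R = -((2 + 5)*(-3 - 3) + 0)/8 = -(7*(-6) + 0)/8 = -(-42 + 0)/8 = -⅛*(-42) = 21/4 ≈ 5.2500)
r(l) = √(21/4 - 4*l)
-33 - 107*(14*0 + r(7)) = -33 - 107*(14*0 + √(21 - 16*7)/2) = -33 - 107*(0 + √(21 - 112)/2) = -33 - 107*(0 + √(-91)/2) = -33 - 107*(0 + (I*√91)/2) = -33 - 107*(0 + I*√91/2) = -33 - 107*I*√91/2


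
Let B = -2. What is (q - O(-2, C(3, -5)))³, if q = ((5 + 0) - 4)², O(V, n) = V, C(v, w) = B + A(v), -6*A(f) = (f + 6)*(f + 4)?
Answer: 27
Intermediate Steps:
A(f) = -(4 + f)*(6 + f)/6 (A(f) = -(f + 6)*(f + 4)/6 = -(6 + f)*(4 + f)/6 = -(4 + f)*(6 + f)/6)
C(v, w) = -6 - 5*v/3 - v²/6 (C(v, w) = -2 + (-4 - 5*v/3 - v²/6) = -6 - 5*v/3 - v²/6)
q = 1 (q = (5 - 4)² = 1² = 1)
(q - O(-2, C(3, -5)))³ = (1 - 1*(-2))³ = (1 + 2)³ = 3³ = 27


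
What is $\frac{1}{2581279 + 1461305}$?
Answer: $\frac{1}{4042584} \approx 2.4737 \cdot 10^{-7}$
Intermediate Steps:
$\frac{1}{2581279 + 1461305} = \frac{1}{4042584}$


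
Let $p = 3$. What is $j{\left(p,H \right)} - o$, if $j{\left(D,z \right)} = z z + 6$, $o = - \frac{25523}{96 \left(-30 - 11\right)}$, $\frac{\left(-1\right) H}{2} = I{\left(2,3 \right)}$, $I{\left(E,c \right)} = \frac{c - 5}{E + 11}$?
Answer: $- \frac{259307}{665184} \approx -0.38983$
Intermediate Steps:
$I{\left(E,c \right)} = \frac{-5 + c}{11 + E}$
$H = \frac{4}{13}$ ($H = - 2 \frac{-5 + 3}{11 + 2} = - 2 \cdot \frac{1}{13} \left(-2\right) = \left(-2\right) \left(- \frac{2}{13}\right) = \frac{4}{13} \approx 0.30769$)
$o = \frac{25523}{3936}$ ($o = - \frac{25523}{96 \left(-41\right)} = - \frac{25523}{-3936} = \left(-25523\right) \left(- \frac{1}{3936}\right) = \frac{25523}{3936} \approx 6.4845$)
$j{\left(D,z \right)} = 6 + z^{2}$ ($j{\left(D,z \right)} = z^{2} + 6 = 6 + z^{2}$)
$j{\left(p,H \right)} - o = \left(6 + \left(\frac{4}{13}\right)^{2}\right) - \frac{25523}{3936} = \left(6 + \frac{16}{169}\right) - \frac{25523}{3936} = \frac{1030}{169} - \frac{25523}{3936} = - \frac{259307}{665184}$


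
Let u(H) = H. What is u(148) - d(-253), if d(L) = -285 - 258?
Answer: 691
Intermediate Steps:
d(L) = -543
u(148) - d(-253) = 148 - 1*(-543) = 148 + 543 = 691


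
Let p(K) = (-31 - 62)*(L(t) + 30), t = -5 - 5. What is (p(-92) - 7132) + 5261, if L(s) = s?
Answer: -3731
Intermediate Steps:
t = -10
p(K) = -1860 (p(K) = (-31 - 62)*(-10 + 30) = -93*20 = -1860)
(p(-92) - 7132) + 5261 = (-1860 - 7132) + 5261 = -8992 + 5261 = -3731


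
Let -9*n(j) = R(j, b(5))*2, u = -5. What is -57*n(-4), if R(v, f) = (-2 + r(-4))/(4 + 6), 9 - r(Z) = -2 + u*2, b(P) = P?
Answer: 361/15 ≈ 24.067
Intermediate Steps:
r(Z) = 21 (r(Z) = 9 - (-2 - 5*2) = 9 - (-2 - 10) = 9 - 1*(-12) = 9 + 12 = 21)
R(v, f) = 19/10 (R(v, f) = (-2 + 21)/(4 + 6) = 19/10)
n(j) = -19/45 (n(j) = -19*2/90 = -1/9*19/5 = -19/45)
-57*n(-4) = -57*(-19/45) = 361/15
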